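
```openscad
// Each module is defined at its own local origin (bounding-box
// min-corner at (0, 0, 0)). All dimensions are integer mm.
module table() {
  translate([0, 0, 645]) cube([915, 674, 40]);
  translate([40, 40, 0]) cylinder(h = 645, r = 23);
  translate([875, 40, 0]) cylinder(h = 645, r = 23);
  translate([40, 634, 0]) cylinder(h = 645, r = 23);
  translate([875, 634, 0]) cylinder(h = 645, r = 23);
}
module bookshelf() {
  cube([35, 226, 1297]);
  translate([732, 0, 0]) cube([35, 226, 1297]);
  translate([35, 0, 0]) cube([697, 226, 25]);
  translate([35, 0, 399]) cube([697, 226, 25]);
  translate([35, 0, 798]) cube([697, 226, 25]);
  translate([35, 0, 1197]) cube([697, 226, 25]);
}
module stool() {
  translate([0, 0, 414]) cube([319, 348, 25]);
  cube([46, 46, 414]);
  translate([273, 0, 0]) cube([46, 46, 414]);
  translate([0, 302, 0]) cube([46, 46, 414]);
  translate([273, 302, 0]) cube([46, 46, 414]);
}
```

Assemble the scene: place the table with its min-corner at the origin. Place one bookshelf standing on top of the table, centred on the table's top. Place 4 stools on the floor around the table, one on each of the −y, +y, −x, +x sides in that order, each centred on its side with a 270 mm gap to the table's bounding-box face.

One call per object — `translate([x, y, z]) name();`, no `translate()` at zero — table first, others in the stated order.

table();
translate([74, 224, 685]) bookshelf();
translate([298, -618, 0]) stool();
translate([298, 944, 0]) stool();
translate([-589, 163, 0]) stool();
translate([1185, 163, 0]) stool();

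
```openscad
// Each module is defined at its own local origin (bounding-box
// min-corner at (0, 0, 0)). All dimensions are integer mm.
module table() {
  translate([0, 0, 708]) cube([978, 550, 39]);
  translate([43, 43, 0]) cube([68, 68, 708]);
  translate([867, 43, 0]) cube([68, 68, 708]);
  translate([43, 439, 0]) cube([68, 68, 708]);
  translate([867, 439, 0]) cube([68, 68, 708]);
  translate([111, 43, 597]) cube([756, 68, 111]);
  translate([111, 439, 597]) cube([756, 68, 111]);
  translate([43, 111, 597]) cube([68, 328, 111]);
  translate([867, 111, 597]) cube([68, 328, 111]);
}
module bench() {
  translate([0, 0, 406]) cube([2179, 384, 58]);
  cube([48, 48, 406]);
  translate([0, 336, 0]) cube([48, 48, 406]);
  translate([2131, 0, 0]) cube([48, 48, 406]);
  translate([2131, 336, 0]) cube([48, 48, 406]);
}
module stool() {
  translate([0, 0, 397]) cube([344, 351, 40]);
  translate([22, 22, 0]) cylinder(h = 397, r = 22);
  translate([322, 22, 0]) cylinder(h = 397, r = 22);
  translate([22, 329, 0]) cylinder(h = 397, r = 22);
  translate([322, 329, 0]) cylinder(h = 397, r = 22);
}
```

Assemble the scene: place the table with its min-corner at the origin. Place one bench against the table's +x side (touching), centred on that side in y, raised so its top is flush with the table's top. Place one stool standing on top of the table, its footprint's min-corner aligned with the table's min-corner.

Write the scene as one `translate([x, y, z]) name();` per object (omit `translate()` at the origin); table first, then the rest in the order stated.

table();
translate([978, 83, 283]) bench();
translate([0, 0, 747]) stool();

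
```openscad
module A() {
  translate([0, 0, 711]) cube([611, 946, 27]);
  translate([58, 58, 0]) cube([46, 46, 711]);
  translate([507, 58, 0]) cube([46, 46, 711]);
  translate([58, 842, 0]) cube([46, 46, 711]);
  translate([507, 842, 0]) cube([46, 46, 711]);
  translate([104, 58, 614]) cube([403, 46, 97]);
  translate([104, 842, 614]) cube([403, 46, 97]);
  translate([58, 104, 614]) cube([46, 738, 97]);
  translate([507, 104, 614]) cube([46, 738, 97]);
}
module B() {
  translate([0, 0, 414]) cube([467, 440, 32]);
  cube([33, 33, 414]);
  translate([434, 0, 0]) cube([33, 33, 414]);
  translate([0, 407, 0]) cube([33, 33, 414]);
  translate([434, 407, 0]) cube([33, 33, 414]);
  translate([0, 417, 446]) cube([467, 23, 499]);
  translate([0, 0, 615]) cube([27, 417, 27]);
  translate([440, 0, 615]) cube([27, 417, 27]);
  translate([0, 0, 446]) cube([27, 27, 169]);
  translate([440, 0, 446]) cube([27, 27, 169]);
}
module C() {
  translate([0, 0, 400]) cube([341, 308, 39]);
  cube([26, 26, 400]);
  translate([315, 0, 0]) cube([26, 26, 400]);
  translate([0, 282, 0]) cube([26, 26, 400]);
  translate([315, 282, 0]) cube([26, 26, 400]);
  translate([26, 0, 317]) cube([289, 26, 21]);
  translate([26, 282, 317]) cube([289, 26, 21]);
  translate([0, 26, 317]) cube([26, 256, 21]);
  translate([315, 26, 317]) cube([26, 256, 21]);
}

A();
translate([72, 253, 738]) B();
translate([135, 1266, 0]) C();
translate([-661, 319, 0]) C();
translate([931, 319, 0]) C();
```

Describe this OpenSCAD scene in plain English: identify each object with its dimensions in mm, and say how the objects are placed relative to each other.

A is a table: top 611 mm (x) × 946 mm (y), 27 mm thick, upper face at z = 738 mm, on four 46×46 mm square legs, each inset 58 mm from the nearest pair of top edges, running from z = 0 to the bottom of the top. Four apron rails, 46 mm thick and 97 mm tall, run between adjacent legs with their top edges flush with the underside of the top and their outer faces flush with the legs' outer faces.

B is a chair. The seat is a 467×440×32 mm slab with its top at z = 446 mm, on four 33×33 mm corner legs (flush with the seat edges, standing on z = 0). A flat backrest 23 mm thick, 499 mm tall, spans the full seat width and rises from the seat top along its +y edge, rear face flush with the rear of the seat. Two armrests of 27×27 mm section run along each side from the seat's front edge to the front of the backrest, top faces 196 mm above the seat top and outer faces flush with the seat's x-edges; a 27×27 mm post under the front of each armrest stands on the seat at the front corner.

C is a simple wooden stool: a rectangular seat 341 mm (x) by 308 mm (y), 39 mm thick, top face at z = 439 mm, on four square legs, each 26×26 mm in cross-section. The legs rest on z = 0, each flush with a corner of the seat. Four stretchers, 26 mm wide and 21 mm tall, connect adjacent legs with their undersides at z = 317 mm, each running between the inner faces of the legs it joins and aligned with the legs' outer faces on the other axis.

The chair is on top of the table, centred. Three stools sit around the table at the +y, −x, +x sides.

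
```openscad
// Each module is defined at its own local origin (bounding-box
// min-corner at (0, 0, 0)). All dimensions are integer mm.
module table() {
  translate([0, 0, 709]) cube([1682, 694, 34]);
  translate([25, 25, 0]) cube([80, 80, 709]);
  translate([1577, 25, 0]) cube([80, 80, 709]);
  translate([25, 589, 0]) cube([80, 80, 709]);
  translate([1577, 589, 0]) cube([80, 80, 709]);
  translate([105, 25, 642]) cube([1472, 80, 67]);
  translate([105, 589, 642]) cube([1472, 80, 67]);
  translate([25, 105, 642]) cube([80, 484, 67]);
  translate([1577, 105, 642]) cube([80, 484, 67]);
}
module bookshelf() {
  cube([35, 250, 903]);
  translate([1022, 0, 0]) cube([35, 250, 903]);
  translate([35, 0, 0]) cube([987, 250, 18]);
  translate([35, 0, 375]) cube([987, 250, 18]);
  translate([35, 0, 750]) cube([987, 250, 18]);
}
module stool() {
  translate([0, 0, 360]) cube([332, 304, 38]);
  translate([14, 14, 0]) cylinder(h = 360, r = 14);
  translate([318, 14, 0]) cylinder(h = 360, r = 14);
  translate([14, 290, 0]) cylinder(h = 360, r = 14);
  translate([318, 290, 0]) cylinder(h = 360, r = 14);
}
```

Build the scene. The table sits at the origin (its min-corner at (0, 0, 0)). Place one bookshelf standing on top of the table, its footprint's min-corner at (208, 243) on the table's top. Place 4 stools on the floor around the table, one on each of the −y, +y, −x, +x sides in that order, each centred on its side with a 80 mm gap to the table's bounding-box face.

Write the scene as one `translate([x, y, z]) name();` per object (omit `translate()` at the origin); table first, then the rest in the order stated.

table();
translate([208, 243, 743]) bookshelf();
translate([675, -384, 0]) stool();
translate([675, 774, 0]) stool();
translate([-412, 195, 0]) stool();
translate([1762, 195, 0]) stool();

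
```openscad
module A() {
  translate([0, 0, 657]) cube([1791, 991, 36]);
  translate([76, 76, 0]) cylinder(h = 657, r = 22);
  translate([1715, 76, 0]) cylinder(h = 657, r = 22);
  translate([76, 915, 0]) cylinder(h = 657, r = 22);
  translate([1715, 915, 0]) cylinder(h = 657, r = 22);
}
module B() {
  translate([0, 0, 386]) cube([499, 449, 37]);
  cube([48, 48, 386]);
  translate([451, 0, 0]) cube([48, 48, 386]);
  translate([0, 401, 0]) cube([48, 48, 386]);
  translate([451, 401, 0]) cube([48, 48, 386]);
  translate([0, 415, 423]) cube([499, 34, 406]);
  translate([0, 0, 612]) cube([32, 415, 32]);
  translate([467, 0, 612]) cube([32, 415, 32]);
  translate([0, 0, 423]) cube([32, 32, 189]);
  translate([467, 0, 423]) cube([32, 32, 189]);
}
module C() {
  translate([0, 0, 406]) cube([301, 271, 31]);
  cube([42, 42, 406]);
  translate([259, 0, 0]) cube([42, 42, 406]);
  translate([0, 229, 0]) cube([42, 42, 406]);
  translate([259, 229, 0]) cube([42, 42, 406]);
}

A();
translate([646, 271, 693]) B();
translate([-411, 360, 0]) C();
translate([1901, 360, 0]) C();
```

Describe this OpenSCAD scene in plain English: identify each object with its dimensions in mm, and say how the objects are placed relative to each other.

A is a table: top 1791 mm (x) × 991 mm (y), 36 mm thick, upper face at z = 693 mm, on four round legs of 44 mm diameter, each leg's bounding box inset 54 mm from the nearest pair of top edges, running from z = 0 to the bottom of the top.

B is a chair. The seat is a 499×449×37 mm slab with its top at z = 423 mm, on four 48×48 mm corner legs (flush with the seat edges, standing on z = 0). A flat backrest 34 mm thick, 406 mm tall, spans the full seat width and rises from the seat top along its +y edge, rear face flush with the rear of the seat. Two armrests of 32×32 mm section run along each side from the seat's front edge to the front of the backrest, top faces 221 mm above the seat top and outer faces flush with the seat's x-edges; a 32×32 mm post under the front of each armrest stands on the seat at the front corner.

C is a four-legged stool. The seat is 301×271 mm, 31 mm thick, top at z = 437 mm. It stands on four square legs, each 42×42 mm in cross-section, from z = 0 to the seat underside, each flush with a corner of the seat.

The chair is on top of the table, centred. Two stools sit around the table at the −x, +x sides.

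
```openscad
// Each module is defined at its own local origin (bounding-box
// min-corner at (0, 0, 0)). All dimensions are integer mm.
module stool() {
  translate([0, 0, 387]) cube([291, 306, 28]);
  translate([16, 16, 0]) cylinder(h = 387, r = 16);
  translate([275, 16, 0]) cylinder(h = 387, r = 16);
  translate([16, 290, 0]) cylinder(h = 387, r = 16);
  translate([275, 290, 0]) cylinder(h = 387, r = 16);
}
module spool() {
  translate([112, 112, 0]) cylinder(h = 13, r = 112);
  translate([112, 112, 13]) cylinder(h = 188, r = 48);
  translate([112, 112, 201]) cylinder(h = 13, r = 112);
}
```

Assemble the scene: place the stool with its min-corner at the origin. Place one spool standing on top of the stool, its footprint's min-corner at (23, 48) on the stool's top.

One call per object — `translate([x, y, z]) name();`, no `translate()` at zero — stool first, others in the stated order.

stool();
translate([23, 48, 415]) spool();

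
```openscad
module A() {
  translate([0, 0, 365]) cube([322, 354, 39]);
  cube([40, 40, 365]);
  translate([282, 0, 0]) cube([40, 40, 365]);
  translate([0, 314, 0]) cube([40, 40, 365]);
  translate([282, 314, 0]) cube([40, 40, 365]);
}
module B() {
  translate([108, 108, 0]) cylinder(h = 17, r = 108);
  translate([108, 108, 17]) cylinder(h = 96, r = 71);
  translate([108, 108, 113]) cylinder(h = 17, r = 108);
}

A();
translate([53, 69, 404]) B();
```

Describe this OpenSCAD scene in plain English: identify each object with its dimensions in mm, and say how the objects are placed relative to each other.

A is a four-legged stool. The seat is a 322×354×39 mm slab whose top surface is at z = 404 mm; four square legs, each 40×40 mm in cross-section, run from the floor (z = 0) to the underside of the seat, each flush with a corner of the seat.

B is a spool: two coaxial disc flanges of radius 108 mm and thickness 17 mm, joined by a core cylinder of radius 71 mm and height 96 mm. The lower flange rests on z = 0 and the three cylinders share a vertical axis.

The spool is on top of the stool, centred.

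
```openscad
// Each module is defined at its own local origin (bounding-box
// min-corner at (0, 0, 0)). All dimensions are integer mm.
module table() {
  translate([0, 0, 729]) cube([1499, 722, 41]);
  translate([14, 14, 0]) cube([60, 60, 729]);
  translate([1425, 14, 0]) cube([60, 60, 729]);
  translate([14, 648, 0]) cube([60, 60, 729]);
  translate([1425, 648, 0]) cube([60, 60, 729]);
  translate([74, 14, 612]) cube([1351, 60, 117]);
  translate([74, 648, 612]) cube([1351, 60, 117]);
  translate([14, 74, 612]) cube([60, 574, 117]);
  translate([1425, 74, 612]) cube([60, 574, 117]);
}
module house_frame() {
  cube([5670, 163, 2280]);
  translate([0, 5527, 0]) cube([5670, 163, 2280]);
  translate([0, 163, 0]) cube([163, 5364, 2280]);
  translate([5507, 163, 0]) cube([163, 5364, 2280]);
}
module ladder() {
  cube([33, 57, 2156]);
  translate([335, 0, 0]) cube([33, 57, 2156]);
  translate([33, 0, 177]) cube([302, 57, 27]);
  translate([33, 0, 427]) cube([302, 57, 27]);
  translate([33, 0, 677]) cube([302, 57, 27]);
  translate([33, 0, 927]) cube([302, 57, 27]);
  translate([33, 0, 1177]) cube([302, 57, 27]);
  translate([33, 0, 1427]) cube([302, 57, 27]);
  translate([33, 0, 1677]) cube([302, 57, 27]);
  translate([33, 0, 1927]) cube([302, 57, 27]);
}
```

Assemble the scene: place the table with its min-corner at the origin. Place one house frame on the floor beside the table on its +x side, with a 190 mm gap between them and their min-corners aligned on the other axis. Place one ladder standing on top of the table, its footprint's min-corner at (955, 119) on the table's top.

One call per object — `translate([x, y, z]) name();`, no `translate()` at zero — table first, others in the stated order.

table();
translate([1689, 0, 0]) house_frame();
translate([955, 119, 770]) ladder();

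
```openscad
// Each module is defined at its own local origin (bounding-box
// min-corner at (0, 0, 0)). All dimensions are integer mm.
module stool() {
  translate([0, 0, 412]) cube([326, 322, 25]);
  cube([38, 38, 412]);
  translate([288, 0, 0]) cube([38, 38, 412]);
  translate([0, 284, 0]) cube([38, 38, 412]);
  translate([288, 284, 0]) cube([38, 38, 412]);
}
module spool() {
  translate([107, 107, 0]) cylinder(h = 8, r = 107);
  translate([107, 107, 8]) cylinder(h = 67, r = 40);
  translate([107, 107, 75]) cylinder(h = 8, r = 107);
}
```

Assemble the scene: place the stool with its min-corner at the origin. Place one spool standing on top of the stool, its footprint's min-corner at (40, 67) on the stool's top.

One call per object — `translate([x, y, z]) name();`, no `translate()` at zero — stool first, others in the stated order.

stool();
translate([40, 67, 437]) spool();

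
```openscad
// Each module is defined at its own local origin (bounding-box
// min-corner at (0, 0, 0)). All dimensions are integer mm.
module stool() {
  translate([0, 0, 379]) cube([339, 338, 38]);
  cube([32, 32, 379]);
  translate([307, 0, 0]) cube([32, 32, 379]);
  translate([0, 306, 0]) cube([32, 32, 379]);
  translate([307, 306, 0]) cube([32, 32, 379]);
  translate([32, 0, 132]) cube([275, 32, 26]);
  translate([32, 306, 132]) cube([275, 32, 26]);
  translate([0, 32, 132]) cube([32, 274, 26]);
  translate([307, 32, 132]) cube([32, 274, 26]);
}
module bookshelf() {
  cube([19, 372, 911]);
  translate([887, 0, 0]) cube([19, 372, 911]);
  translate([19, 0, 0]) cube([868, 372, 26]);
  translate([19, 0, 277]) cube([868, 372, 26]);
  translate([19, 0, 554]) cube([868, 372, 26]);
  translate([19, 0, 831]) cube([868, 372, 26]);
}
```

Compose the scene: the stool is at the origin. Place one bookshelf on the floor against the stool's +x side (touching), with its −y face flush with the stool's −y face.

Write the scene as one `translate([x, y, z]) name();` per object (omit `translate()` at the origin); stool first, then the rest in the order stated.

stool();
translate([339, 0, 0]) bookshelf();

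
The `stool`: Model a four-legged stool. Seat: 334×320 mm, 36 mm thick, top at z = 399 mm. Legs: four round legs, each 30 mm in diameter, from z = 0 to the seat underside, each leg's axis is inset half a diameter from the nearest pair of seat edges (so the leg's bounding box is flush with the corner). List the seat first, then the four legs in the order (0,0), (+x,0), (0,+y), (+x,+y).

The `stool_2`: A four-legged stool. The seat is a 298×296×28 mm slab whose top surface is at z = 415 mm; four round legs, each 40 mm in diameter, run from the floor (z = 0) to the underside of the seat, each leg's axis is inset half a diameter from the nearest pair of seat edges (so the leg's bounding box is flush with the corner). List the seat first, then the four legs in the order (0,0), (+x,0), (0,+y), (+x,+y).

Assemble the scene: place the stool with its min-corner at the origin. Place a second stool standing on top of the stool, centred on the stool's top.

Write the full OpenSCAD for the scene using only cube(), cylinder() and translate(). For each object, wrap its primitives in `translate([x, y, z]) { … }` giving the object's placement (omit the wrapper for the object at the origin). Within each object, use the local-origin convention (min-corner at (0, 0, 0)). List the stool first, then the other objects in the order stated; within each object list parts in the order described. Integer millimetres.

translate([0, 0, 363]) cube([334, 320, 36]);
translate([15, 15, 0]) cylinder(h = 363, r = 15);
translate([319, 15, 0]) cylinder(h = 363, r = 15);
translate([15, 305, 0]) cylinder(h = 363, r = 15);
translate([319, 305, 0]) cylinder(h = 363, r = 15);
translate([18, 12, 399]) {
  translate([0, 0, 387]) cube([298, 296, 28]);
  translate([20, 20, 0]) cylinder(h = 387, r = 20);
  translate([278, 20, 0]) cylinder(h = 387, r = 20);
  translate([20, 276, 0]) cylinder(h = 387, r = 20);
  translate([278, 276, 0]) cylinder(h = 387, r = 20);
}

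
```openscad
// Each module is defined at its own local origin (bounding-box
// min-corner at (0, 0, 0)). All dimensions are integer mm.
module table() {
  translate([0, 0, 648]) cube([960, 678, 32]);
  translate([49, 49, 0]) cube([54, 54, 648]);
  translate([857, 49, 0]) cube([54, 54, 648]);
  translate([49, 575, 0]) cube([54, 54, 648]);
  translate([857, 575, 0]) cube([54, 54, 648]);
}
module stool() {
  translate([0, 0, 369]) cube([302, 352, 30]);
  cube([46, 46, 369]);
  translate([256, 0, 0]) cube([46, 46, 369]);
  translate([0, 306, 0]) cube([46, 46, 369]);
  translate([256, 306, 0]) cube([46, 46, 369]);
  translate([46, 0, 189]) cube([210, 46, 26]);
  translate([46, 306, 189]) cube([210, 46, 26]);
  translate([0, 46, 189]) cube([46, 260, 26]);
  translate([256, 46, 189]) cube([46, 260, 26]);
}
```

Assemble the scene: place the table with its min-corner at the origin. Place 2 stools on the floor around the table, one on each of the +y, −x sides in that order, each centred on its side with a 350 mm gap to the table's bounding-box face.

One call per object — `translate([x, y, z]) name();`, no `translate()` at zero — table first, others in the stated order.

table();
translate([329, 1028, 0]) stool();
translate([-652, 163, 0]) stool();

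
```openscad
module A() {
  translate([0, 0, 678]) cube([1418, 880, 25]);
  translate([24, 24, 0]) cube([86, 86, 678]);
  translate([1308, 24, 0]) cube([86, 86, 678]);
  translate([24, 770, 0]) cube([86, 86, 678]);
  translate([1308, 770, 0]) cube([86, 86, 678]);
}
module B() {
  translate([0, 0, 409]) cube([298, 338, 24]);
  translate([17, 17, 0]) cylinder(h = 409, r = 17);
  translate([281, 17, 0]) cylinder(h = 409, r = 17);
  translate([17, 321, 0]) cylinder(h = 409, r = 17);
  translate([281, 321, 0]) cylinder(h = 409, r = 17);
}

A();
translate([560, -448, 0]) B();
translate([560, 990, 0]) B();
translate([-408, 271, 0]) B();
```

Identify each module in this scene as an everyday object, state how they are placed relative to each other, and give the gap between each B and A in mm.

A is a table. B is a stool. Three stools sit around the table at the −y, +y, −x sides. The gap between each stool and the table is 110 mm.

Each stool's nearest face is 110 mm from the table's bounding box.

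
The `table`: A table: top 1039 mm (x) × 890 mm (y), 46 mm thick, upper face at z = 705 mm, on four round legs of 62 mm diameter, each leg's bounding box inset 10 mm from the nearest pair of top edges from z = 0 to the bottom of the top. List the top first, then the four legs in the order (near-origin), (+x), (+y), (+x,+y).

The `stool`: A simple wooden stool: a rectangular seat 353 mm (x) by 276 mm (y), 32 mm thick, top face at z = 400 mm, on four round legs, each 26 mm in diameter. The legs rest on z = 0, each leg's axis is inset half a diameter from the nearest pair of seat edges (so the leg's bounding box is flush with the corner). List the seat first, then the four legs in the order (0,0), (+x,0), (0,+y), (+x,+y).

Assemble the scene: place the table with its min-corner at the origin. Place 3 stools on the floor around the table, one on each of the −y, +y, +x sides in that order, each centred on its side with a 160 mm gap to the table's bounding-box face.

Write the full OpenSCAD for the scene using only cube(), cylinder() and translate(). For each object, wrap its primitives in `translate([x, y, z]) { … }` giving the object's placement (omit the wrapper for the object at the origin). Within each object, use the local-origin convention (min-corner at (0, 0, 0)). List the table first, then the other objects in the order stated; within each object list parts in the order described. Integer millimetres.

translate([0, 0, 659]) cube([1039, 890, 46]);
translate([41, 41, 0]) cylinder(h = 659, r = 31);
translate([998, 41, 0]) cylinder(h = 659, r = 31);
translate([41, 849, 0]) cylinder(h = 659, r = 31);
translate([998, 849, 0]) cylinder(h = 659, r = 31);
translate([343, -436, 0]) {
  translate([0, 0, 368]) cube([353, 276, 32]);
  translate([13, 13, 0]) cylinder(h = 368, r = 13);
  translate([340, 13, 0]) cylinder(h = 368, r = 13);
  translate([13, 263, 0]) cylinder(h = 368, r = 13);
  translate([340, 263, 0]) cylinder(h = 368, r = 13);
}
translate([343, 1050, 0]) {
  translate([0, 0, 368]) cube([353, 276, 32]);
  translate([13, 13, 0]) cylinder(h = 368, r = 13);
  translate([340, 13, 0]) cylinder(h = 368, r = 13);
  translate([13, 263, 0]) cylinder(h = 368, r = 13);
  translate([340, 263, 0]) cylinder(h = 368, r = 13);
}
translate([1199, 307, 0]) {
  translate([0, 0, 368]) cube([353, 276, 32]);
  translate([13, 13, 0]) cylinder(h = 368, r = 13);
  translate([340, 13, 0]) cylinder(h = 368, r = 13);
  translate([13, 263, 0]) cylinder(h = 368, r = 13);
  translate([340, 263, 0]) cylinder(h = 368, r = 13);
}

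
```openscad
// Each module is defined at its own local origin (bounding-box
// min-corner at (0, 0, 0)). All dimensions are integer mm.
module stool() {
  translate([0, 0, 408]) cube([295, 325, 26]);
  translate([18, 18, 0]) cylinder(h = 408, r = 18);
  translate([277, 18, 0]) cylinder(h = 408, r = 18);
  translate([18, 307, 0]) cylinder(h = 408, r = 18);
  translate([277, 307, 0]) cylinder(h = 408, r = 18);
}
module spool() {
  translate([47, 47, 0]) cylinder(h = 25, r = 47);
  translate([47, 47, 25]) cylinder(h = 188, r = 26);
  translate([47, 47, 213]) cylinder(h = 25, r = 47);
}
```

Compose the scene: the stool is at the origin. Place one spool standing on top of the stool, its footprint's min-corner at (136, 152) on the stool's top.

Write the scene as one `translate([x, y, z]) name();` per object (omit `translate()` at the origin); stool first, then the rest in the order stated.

stool();
translate([136, 152, 434]) spool();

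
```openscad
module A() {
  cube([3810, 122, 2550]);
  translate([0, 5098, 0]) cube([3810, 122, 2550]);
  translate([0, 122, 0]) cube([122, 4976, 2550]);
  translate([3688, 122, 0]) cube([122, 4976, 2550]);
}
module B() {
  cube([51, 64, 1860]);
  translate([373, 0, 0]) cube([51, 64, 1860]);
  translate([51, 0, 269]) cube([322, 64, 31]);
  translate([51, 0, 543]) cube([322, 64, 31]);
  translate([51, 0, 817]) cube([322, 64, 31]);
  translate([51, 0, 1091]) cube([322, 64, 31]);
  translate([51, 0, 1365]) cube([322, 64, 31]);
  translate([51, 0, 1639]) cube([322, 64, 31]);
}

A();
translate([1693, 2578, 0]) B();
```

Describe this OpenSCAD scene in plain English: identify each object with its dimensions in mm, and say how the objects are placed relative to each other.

A is a box-shaped house frame (walls only): outside footprint 3810×5220 mm, wall height 2550 mm, wall thickness 122 mm. The two y-facing walls run the full x-width; the two x-facing walls fit between the inner faces of the y-facing walls.

B is a wooden ladder with two side rails of 51×64 mm section and 1860 mm height, set 424 mm apart overall. Between them run 6 rectangular rungs (64 mm deep, 31 mm thick), front faces flush with the rails' −y face. The bottom of the first rung is 269 mm above the floor and each subsequent rung is 274 mm higher than the one below.

The ladder sits inside the house frame, centred.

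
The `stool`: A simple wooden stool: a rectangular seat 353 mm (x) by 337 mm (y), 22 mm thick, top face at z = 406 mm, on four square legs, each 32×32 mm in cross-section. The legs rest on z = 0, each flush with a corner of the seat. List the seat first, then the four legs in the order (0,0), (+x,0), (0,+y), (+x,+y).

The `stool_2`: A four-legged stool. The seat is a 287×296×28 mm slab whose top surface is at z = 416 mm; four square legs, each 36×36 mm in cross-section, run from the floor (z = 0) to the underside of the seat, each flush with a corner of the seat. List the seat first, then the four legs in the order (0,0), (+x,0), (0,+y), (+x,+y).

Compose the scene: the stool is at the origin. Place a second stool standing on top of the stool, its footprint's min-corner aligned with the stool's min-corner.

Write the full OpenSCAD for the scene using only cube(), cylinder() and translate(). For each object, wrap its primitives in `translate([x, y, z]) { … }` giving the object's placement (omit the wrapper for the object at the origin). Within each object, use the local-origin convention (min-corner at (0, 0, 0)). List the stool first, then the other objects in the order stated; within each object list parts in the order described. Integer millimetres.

translate([0, 0, 384]) cube([353, 337, 22]);
cube([32, 32, 384]);
translate([321, 0, 0]) cube([32, 32, 384]);
translate([0, 305, 0]) cube([32, 32, 384]);
translate([321, 305, 0]) cube([32, 32, 384]);
translate([0, 0, 406]) {
  translate([0, 0, 388]) cube([287, 296, 28]);
  cube([36, 36, 388]);
  translate([251, 0, 0]) cube([36, 36, 388]);
  translate([0, 260, 0]) cube([36, 36, 388]);
  translate([251, 260, 0]) cube([36, 36, 388]);
}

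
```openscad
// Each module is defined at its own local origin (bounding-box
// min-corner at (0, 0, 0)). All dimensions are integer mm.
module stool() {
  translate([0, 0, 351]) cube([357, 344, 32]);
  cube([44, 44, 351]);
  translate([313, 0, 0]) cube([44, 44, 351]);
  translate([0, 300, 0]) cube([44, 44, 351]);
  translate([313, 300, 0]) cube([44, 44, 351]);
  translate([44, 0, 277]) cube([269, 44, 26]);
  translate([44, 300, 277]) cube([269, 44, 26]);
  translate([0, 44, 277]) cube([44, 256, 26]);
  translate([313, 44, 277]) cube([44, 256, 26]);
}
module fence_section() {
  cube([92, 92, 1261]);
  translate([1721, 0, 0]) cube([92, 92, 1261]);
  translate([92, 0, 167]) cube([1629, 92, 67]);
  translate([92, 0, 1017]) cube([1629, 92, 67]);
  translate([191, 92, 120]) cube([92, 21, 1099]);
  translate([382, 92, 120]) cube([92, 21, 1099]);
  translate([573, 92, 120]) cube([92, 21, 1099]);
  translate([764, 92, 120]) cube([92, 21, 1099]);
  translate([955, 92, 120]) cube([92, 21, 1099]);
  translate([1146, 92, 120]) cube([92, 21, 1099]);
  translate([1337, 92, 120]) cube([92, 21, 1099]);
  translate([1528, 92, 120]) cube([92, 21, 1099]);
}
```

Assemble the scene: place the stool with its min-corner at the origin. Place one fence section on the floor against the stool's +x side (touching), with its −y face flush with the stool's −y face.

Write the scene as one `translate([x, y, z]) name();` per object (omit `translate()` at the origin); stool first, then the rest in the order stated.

stool();
translate([357, 0, 0]) fence_section();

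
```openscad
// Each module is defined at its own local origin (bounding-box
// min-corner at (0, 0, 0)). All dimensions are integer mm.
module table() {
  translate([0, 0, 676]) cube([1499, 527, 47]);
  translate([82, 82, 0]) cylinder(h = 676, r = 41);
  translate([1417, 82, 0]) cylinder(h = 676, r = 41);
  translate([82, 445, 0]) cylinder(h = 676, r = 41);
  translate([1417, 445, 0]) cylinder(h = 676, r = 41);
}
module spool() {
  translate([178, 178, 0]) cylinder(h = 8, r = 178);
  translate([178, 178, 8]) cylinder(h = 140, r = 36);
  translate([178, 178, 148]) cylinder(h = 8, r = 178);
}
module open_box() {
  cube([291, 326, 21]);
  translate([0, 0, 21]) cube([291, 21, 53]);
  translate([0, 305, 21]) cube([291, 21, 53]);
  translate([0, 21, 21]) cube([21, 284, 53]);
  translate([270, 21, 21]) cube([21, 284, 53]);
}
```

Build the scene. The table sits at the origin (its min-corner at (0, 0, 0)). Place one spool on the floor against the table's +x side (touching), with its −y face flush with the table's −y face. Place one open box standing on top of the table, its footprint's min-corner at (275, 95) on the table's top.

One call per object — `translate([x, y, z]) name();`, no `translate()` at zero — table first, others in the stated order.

table();
translate([1499, 0, 0]) spool();
translate([275, 95, 723]) open_box();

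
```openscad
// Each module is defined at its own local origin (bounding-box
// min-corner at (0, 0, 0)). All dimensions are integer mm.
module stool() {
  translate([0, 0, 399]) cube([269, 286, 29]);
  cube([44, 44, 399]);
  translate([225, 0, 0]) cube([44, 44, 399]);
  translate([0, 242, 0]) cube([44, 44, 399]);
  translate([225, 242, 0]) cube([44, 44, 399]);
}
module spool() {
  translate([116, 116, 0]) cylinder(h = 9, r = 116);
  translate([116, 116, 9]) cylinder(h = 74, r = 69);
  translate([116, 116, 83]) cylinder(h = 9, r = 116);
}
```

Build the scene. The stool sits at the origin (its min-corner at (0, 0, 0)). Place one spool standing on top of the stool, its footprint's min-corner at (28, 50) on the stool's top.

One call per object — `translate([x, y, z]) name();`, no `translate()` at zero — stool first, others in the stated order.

stool();
translate([28, 50, 428]) spool();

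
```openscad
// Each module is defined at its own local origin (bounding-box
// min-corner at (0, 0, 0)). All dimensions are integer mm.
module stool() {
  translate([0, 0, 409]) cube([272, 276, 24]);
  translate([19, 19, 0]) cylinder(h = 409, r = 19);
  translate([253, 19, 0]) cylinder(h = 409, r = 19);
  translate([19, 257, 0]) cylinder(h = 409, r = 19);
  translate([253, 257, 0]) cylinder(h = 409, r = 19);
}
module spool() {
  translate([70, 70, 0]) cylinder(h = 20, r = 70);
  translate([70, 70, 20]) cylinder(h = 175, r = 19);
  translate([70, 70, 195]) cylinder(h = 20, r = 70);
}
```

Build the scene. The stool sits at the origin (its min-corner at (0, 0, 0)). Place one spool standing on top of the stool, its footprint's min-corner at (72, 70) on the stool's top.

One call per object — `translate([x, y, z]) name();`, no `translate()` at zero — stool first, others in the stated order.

stool();
translate([72, 70, 433]) spool();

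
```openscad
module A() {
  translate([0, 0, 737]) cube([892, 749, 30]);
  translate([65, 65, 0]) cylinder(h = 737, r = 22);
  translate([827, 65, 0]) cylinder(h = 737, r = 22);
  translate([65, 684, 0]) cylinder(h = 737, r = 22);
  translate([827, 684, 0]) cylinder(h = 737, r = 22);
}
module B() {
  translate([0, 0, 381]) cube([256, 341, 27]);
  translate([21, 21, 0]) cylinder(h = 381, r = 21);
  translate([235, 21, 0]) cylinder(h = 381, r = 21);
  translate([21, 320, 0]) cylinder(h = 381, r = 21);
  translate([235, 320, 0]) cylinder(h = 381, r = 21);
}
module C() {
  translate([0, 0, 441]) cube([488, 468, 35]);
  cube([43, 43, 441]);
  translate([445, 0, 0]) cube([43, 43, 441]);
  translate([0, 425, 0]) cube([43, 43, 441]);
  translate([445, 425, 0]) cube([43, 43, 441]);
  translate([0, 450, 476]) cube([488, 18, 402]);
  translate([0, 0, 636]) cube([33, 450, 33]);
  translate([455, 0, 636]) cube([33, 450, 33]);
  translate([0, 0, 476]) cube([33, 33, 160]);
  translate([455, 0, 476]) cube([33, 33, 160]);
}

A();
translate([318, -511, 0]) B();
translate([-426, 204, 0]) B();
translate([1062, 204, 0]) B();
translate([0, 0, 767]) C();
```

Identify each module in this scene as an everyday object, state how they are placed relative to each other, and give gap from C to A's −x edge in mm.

The chair's min-x is at 0; the table's min-x is 0; gap = 0 mm.

A is a table. B is a stool. C is a chair. Three stools sit around the table at the −y, −x, +x sides. The chair is on top of the table. The gap from the chair to the table's −x edge is 0 mm.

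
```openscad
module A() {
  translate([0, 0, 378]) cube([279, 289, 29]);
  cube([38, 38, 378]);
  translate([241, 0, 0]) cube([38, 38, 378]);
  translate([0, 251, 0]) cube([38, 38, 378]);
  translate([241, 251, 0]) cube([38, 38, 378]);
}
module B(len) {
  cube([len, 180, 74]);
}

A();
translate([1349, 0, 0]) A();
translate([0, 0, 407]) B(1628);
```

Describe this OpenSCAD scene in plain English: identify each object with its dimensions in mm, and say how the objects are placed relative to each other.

A is a simple wooden stool: a rectangular seat 279 mm (x) by 289 mm (y), 29 mm thick, top face at z = 407 mm, on four square legs, each 38×38 mm in cross-section. The legs rest on z = 0, each flush with a corner of the seat.

B is a rectangular beam 1628 mm long (x), 180 mm deep (y), 74 mm thick (z).

The beam spans the tops of two stools placed 1070 mm apart, resting at z = 407 mm.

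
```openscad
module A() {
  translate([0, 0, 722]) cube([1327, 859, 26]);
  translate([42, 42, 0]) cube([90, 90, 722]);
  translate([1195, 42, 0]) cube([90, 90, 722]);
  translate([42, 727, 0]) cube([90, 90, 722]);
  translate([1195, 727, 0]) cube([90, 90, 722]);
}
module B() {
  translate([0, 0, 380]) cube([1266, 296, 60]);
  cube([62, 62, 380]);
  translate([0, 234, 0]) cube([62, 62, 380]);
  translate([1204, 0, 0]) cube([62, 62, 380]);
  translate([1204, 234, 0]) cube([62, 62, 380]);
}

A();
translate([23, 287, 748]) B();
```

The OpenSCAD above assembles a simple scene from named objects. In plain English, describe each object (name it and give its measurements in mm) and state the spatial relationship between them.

A is a rectangular dining table. The top is 1327×859×26 mm with its upper surface at z = 748 mm. It stands on four 90×90 mm square legs, each inset 42 mm from the nearest pair of top edges, running from the floor to the underside of the top.

B is a long wooden bench with a 1266 mm (x) × 296 mm (y) seat, 60 mm thick, its top surface 440 mm above the floor. Four 62 mm square legs at the seat corners, flush with the edges, run from z = 0 to the seat underside.

The bench is on top of the table.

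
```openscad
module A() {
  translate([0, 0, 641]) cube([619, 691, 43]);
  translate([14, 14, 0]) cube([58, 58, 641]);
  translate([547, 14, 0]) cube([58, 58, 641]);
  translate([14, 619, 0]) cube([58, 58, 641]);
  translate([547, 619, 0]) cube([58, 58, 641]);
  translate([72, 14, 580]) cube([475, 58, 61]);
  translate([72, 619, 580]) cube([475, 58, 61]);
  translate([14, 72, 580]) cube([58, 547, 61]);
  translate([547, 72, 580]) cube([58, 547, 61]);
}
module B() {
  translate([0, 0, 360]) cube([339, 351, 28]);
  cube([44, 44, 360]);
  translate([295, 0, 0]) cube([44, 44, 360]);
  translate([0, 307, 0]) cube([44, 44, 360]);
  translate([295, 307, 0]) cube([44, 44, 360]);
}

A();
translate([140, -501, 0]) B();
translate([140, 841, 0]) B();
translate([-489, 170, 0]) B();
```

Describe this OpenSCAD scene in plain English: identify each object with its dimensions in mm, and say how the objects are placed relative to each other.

A is a table with a 619×691 mm rectangular top, 43 mm thick, top surface at z = 684 mm, supported by four 58×58 mm square legs, each inset 14 mm from the nearest pair of top edges, running from the floor. Four apron rails, 58 mm thick and 61 mm tall, run between adjacent legs with their top edges flush with the underside of the top and their outer faces flush with the legs' outer faces.

B is a four-legged stool. The seat is 339×351 mm, 28 mm thick, top at z = 388 mm. It stands on four square legs, each 44×44 mm in cross-section, from z = 0 to the seat underside, each flush with a corner of the seat.

Three stools sit around the table at the −y, +y, −x sides.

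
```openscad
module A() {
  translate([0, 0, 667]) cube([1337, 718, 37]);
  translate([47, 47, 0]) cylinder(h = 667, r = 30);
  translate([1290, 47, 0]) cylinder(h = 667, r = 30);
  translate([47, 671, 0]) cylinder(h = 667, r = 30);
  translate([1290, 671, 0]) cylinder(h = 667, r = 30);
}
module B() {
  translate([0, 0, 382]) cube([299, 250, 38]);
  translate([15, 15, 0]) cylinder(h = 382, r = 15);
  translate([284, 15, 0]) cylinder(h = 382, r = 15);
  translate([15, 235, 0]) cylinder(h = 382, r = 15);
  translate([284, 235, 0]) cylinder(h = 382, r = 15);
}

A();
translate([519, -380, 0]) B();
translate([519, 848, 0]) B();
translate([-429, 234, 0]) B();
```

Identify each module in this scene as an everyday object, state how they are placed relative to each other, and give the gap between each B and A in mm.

A is a table. B is a stool. Three stools sit around the table at the −y, +y, −x sides. The gap between each stool and the table is 130 mm.

Each stool's nearest face is 130 mm from the table's bounding box.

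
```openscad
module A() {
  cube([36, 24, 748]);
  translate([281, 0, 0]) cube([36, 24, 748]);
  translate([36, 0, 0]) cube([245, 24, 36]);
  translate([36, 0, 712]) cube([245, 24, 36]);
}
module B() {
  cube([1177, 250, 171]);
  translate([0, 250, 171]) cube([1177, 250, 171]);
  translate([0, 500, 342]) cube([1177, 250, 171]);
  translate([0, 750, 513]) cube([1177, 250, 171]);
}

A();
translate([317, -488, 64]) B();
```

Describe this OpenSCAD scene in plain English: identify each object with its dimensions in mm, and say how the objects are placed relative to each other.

A is a picture frame with a 245×676 mm rectangular opening (x by z) and a uniform 36 mm border on every side. Frame depth is 24 mm along y. It is built from two vertical stiles running the full outside height and two horizontal rails spanning the gap between the stiles.

B is a run of 4 identical solid stair steps. Each tread is 1177×250 mm and each step block is 171 mm high. Step 1 rests on the floor; step k is offset from step 1 by (k−1)×250 mm in y and (k−1)×171 mm in z.

The staircase is beside the picture frame with their tops flush at z = 748.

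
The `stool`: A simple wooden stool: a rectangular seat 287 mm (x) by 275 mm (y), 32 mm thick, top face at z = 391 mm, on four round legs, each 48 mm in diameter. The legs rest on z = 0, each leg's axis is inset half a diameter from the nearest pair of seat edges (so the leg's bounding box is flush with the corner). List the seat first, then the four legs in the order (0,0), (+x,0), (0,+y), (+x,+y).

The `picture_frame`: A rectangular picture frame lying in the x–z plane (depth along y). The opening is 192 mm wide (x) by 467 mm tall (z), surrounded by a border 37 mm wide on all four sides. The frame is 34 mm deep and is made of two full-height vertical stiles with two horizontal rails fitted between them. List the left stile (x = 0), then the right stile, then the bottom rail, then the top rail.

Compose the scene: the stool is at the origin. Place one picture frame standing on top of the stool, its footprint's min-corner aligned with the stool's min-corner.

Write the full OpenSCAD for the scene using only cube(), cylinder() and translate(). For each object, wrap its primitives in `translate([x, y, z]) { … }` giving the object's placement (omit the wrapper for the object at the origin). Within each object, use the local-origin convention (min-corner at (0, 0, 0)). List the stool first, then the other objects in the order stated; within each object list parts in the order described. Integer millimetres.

translate([0, 0, 359]) cube([287, 275, 32]);
translate([24, 24, 0]) cylinder(h = 359, r = 24);
translate([263, 24, 0]) cylinder(h = 359, r = 24);
translate([24, 251, 0]) cylinder(h = 359, r = 24);
translate([263, 251, 0]) cylinder(h = 359, r = 24);
translate([0, 0, 391]) {
  cube([37, 34, 541]);
  translate([229, 0, 0]) cube([37, 34, 541]);
  translate([37, 0, 0]) cube([192, 34, 37]);
  translate([37, 0, 504]) cube([192, 34, 37]);
}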